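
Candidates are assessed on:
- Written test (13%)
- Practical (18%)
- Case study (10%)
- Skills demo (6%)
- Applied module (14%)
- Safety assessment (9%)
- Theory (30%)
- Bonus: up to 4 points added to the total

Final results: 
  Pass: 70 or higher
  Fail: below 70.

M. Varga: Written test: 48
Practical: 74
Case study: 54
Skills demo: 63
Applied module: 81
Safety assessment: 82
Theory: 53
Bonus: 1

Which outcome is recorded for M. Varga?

Fail

Weighted total:
  Written test 48 × 0.13 = 6.24
  Practical 74 × 0.18 = 13.32
  Case study 54 × 0.1 = 5.4
  Skills demo 63 × 0.06 = 3.78
  Applied module 81 × 0.14 = 11.34
  Safety assessment 82 × 0.09 = 7.38
  Theory 53 × 0.3 = 15.9
Sum = 63.36
Bonus: 63.36 + 1 = 64.36
64.36 < 70 → Fail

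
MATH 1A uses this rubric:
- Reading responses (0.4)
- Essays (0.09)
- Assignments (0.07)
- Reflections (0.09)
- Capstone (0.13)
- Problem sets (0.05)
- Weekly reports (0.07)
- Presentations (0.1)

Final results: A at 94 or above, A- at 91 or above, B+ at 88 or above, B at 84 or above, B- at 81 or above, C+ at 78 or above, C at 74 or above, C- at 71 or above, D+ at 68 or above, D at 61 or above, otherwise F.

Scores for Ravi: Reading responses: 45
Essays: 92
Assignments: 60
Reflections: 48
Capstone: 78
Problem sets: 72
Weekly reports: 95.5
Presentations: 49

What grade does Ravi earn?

F

Weighted total:
  Reading responses 45 × 0.4 = 18
  Essays 92 × 0.09 = 8.28
  Assignments 60 × 0.07 = 4.2
  Reflections 48 × 0.09 = 4.32
  Capstone 78 × 0.13 = 10.14
  Problem sets 72 × 0.05 = 3.6
  Weekly reports 95.5 × 0.07 = 6.685
  Presentations 49 × 0.1 = 4.9
Sum = 60.125
60.125 < 61 → F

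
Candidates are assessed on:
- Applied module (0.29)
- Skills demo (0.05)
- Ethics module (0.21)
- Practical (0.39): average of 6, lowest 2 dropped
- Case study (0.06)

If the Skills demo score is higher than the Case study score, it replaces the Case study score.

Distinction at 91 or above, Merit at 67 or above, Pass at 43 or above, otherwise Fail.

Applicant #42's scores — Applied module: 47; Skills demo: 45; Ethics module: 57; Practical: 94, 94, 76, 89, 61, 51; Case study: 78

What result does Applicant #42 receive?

Pass

Practical: drop 51, 61 → average of remaining 4 = 353/4 = 88.25
Skills demo (45) ≤ Case study (78), so Case study stays at 78.
Weighted total:
  Applied module 47 × 0.29 = 13.63
  Skills demo 45 × 0.05 = 2.25
  Ethics module 57 × 0.21 = 11.97
  Practical 88.25 × 0.39 = 34.4175
  Case study 78 × 0.06 = 4.68
Sum = 66.9475
66.9475 is ≥ 43 and < 67 → Pass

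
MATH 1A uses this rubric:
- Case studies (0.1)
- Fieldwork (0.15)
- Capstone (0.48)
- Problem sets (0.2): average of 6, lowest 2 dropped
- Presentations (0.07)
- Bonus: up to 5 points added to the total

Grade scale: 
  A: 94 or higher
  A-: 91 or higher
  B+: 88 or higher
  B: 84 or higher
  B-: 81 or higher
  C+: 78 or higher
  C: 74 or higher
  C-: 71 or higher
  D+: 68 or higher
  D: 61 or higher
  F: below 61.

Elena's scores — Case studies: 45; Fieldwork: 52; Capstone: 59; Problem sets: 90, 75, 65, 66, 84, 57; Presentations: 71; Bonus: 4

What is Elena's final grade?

Problem sets: drop 57, 65 → average of remaining 4 = 315/4 = 78.75
Weighted total:
  Case studies 45 × 0.1 = 4.5
  Fieldwork 52 × 0.15 = 7.8
  Capstone 59 × 0.48 = 28.32
  Problem sets 78.75 × 0.2 = 15.75
  Presentations 71 × 0.07 = 4.97
Sum = 61.34
Bonus: 61.34 + 4 = 65.34
65.34 is ≥ 61 and < 68 → D

D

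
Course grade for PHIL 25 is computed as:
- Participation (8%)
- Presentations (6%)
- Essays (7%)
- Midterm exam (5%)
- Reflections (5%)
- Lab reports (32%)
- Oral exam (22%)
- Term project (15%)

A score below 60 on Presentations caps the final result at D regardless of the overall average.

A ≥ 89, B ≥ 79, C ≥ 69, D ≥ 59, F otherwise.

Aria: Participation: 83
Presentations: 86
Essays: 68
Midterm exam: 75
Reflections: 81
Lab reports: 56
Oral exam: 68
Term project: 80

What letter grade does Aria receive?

Presentations score 86 ≥ 60: minimum met.
Weighted total:
  Participation 83 × 0.08 = 6.64
  Presentations 86 × 0.06 = 5.16
  Essays 68 × 0.07 = 4.76
  Midterm exam 75 × 0.05 = 3.75
  Reflections 81 × 0.05 = 4.05
  Lab reports 56 × 0.32 = 17.92
  Oral exam 68 × 0.22 = 14.96
  Term project 80 × 0.15 = 12
Sum = 69.24
69.24 is ≥ 69 and < 79 → C

C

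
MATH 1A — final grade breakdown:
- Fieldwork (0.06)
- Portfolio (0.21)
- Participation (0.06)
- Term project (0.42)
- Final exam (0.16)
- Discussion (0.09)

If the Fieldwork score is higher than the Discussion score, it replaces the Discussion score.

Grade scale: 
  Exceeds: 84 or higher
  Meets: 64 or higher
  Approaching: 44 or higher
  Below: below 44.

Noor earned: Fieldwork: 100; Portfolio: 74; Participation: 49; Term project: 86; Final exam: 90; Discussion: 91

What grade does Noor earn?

Fieldwork (100) > Discussion (91), so Discussion counts as 100.
Weighted total:
  Fieldwork 100 × 0.06 = 6
  Portfolio 74 × 0.21 = 15.54
  Participation 49 × 0.06 = 2.94
  Term project 86 × 0.42 = 36.12
  Final exam 90 × 0.16 = 14.4
  Discussion 100 × 0.09 = 9
Sum = 84
84 ≥ 84 → Exceeds

Exceeds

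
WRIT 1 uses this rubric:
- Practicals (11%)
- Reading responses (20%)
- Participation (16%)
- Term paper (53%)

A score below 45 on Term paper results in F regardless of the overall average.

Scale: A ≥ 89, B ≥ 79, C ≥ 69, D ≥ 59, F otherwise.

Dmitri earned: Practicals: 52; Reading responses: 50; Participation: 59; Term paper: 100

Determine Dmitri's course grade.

Term paper score 100 ≥ 45: minimum met.
Weighted total:
  Practicals 52 × 0.11 = 5.72
  Reading responses 50 × 0.2 = 10
  Participation 59 × 0.16 = 9.44
  Term paper 100 × 0.53 = 53
Sum = 78.16
78.16 is ≥ 69 and < 79 → C

C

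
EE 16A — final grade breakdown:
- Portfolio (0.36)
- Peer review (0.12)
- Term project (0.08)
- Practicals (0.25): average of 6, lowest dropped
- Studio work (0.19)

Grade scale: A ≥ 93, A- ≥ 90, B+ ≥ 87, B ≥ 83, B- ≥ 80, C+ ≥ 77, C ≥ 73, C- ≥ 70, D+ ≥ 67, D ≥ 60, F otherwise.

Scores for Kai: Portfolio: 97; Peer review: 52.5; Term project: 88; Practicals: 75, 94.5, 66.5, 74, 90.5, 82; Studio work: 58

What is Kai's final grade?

B-

Practicals: drop 66.5 → average of remaining 5 = 416/5 = 83.2
Weighted total:
  Portfolio 97 × 0.36 = 34.92
  Peer review 52.5 × 0.12 = 6.3
  Term project 88 × 0.08 = 7.04
  Practicals 83.2 × 0.25 = 20.8
  Studio work 58 × 0.19 = 11.02
Sum = 80.08
80.08 is ≥ 80 and < 83 → B-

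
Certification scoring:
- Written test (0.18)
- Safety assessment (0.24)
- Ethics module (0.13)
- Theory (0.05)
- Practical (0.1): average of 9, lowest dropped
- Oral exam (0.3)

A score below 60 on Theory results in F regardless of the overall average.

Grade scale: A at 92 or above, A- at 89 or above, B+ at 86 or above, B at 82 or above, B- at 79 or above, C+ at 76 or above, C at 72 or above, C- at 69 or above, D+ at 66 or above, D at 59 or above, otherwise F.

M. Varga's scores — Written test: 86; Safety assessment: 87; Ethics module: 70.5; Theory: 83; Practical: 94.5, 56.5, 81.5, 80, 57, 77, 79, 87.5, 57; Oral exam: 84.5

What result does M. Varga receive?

Practical: drop 56.5 → average of remaining 8 = 613.5/8 = 76.6875
Theory score 83 ≥ 60: minimum met.
Weighted total:
  Written test 86 × 0.18 = 15.48
  Safety assessment 87 × 0.24 = 20.88
  Ethics module 70.5 × 0.13 = 9.165
  Theory 83 × 0.05 = 4.15
  Practical 76.6875 × 0.1 = 7.66875
  Oral exam 84.5 × 0.3 = 25.35
Sum = 82.69375
82.69375 is ≥ 82 and < 86 → B

B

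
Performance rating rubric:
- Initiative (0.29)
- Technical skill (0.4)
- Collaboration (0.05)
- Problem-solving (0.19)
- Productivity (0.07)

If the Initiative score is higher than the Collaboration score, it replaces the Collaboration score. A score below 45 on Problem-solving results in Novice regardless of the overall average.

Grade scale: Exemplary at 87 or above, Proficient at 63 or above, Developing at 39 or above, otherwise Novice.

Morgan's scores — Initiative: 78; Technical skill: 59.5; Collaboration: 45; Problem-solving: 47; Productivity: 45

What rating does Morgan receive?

Initiative (78) > Collaboration (45), so Collaboration counts as 78.
Problem-solving score 47 ≥ 45: minimum met.
Weighted total:
  Initiative 78 × 0.29 = 22.62
  Technical skill 59.5 × 0.4 = 23.8
  Collaboration 78 × 0.05 = 3.9
  Problem-solving 47 × 0.19 = 8.93
  Productivity 45 × 0.07 = 3.15
Sum = 62.4
62.4 is ≥ 39 and < 63 → Developing

Developing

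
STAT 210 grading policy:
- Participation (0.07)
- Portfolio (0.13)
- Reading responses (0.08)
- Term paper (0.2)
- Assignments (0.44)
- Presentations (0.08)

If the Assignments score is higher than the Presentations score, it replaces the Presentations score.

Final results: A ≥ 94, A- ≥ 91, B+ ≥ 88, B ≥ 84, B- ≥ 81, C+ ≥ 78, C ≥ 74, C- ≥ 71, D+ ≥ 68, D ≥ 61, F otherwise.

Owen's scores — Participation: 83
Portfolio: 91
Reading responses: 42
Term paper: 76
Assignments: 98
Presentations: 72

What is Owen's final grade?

B

Assignments (98) > Presentations (72), so Presentations counts as 98.
Weighted total:
  Participation 83 × 0.07 = 5.81
  Portfolio 91 × 0.13 = 11.83
  Reading responses 42 × 0.08 = 3.36
  Term paper 76 × 0.2 = 15.2
  Assignments 98 × 0.44 = 43.12
  Presentations 98 × 0.08 = 7.84
Sum = 87.16
87.16 is ≥ 84 and < 88 → B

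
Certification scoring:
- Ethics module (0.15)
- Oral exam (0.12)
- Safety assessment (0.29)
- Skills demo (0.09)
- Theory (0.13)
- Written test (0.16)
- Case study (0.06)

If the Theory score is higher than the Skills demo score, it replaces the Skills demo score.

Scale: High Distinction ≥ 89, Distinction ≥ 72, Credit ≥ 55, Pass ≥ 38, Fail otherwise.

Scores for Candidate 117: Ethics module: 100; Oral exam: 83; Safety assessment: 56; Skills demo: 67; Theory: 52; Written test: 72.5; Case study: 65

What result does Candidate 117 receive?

Credit

Theory (52) ≤ Skills demo (67), so Skills demo stays at 67.
Weighted total:
  Ethics module 100 × 0.15 = 15
  Oral exam 83 × 0.12 = 9.96
  Safety assessment 56 × 0.29 = 16.24
  Skills demo 67 × 0.09 = 6.03
  Theory 52 × 0.13 = 6.76
  Written test 72.5 × 0.16 = 11.6
  Case study 65 × 0.06 = 3.9
Sum = 69.49
69.49 is ≥ 55 and < 72 → Credit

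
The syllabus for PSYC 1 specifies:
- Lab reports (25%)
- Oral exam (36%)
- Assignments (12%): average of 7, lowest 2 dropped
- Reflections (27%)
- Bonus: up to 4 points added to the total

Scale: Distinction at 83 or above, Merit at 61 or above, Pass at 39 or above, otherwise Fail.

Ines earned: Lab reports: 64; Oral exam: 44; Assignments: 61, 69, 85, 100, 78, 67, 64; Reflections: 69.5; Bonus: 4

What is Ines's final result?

Assignments: drop 61, 64 → average of remaining 5 = 399/5 = 79.8
Weighted total:
  Lab reports 64 × 0.25 = 16
  Oral exam 44 × 0.36 = 15.84
  Assignments 79.8 × 0.12 = 9.576
  Reflections 69.5 × 0.27 = 18.765
Sum = 60.181
Bonus: 60.181 + 4 = 64.181
64.181 is ≥ 61 and < 83 → Merit

Merit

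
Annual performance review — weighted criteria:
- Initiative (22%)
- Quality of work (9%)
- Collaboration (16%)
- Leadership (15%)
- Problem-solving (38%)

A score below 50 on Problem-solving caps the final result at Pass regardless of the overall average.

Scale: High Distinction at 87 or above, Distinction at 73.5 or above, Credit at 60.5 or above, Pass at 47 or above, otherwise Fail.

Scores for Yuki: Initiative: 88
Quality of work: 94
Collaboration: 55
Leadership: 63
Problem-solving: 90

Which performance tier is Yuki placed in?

Distinction

Problem-solving score 90 ≥ 50: minimum met.
Weighted total:
  Initiative 88 × 0.22 = 19.36
  Quality of work 94 × 0.09 = 8.46
  Collaboration 55 × 0.16 = 8.8
  Leadership 63 × 0.15 = 9.45
  Problem-solving 90 × 0.38 = 34.2
Sum = 80.27
80.27 is ≥ 73.5 and < 87 → Distinction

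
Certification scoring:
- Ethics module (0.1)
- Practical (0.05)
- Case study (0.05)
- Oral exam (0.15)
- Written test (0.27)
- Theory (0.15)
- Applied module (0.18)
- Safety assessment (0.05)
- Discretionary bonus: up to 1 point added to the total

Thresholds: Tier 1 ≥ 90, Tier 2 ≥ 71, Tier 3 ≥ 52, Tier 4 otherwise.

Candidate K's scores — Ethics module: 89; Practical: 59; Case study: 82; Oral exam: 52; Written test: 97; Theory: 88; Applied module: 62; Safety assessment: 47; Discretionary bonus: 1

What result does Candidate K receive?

Weighted total:
  Ethics module 89 × 0.1 = 8.9
  Practical 59 × 0.05 = 2.95
  Case study 82 × 0.05 = 4.1
  Oral exam 52 × 0.15 = 7.8
  Written test 97 × 0.27 = 26.19
  Theory 88 × 0.15 = 13.2
  Applied module 62 × 0.18 = 11.16
  Safety assessment 47 × 0.05 = 2.35
Sum = 76.65
Discretionary bonus: 76.65 + 1 = 77.65
77.65 is ≥ 71 and < 90 → Tier 2

Tier 2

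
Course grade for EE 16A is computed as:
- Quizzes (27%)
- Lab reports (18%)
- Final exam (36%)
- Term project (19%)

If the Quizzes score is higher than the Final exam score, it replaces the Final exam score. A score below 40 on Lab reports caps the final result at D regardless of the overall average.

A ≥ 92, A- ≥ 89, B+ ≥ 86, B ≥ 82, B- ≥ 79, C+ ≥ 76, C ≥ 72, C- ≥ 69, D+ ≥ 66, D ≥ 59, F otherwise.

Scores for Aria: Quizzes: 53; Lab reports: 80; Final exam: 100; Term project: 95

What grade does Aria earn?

Quizzes (53) ≤ Final exam (100), so Final exam stays at 100.
Lab reports score 80 ≥ 40: minimum met.
Weighted total:
  Quizzes 53 × 0.27 = 14.31
  Lab reports 80 × 0.18 = 14.4
  Final exam 100 × 0.36 = 36
  Term project 95 × 0.19 = 18.05
Sum = 82.76
82.76 is ≥ 82 and < 86 → B

B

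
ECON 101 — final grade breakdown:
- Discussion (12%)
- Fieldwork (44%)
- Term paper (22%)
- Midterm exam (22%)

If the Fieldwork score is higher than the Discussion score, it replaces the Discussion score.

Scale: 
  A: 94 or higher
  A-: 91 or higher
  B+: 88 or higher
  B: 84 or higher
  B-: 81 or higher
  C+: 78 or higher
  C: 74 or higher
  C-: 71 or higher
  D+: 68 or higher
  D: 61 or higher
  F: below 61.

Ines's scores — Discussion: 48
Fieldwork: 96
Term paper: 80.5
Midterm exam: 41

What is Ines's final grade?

Fieldwork (96) > Discussion (48), so Discussion counts as 96.
Weighted total:
  Discussion 96 × 0.12 = 11.52
  Fieldwork 96 × 0.44 = 42.24
  Term paper 80.5 × 0.22 = 17.71
  Midterm exam 41 × 0.22 = 9.02
Sum = 80.49
80.49 is ≥ 78 and < 81 → C+

C+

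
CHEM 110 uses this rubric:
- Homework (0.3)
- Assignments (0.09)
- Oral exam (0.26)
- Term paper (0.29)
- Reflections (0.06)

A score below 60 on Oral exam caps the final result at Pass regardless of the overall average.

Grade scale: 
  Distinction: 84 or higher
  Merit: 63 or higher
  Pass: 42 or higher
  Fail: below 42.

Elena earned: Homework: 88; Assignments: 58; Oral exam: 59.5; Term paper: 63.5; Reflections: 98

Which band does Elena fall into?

Oral exam score 59.5 < 60: minimum not met.
Weighted total:
  Homework 88 × 0.3 = 26.4
  Assignments 58 × 0.09 = 5.22
  Oral exam 59.5 × 0.26 = 15.47
  Term paper 63.5 × 0.29 = 18.415
  Reflections 98 × 0.06 = 5.88
Sum = 71.385
71.385 would be Merit; cap at Pass applies → Pass.

Pass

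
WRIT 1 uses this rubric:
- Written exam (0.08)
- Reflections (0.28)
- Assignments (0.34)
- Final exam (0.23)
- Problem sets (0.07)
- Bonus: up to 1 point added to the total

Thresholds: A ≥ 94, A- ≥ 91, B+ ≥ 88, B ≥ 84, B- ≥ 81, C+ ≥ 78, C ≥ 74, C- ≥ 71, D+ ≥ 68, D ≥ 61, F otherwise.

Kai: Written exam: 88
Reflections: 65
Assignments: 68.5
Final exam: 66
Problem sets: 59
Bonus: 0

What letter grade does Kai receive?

Weighted total:
  Written exam 88 × 0.08 = 7.04
  Reflections 65 × 0.28 = 18.2
  Assignments 68.5 × 0.34 = 23.29
  Final exam 66 × 0.23 = 15.18
  Problem sets 59 × 0.07 = 4.13
Sum = 67.84
Bonus: 67.84 + 0 = 67.84
67.84 is ≥ 61 and < 68 → D

D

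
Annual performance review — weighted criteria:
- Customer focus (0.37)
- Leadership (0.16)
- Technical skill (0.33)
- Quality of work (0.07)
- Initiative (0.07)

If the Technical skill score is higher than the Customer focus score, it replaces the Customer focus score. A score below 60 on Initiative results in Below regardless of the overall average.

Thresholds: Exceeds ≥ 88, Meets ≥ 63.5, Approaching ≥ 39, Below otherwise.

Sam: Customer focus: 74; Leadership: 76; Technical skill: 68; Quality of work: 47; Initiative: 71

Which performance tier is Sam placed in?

Meets

Technical skill (68) ≤ Customer focus (74), so Customer focus stays at 74.
Initiative score 71 ≥ 60: minimum met.
Weighted total:
  Customer focus 74 × 0.37 = 27.38
  Leadership 76 × 0.16 = 12.16
  Technical skill 68 × 0.33 = 22.44
  Quality of work 47 × 0.07 = 3.29
  Initiative 71 × 0.07 = 4.97
Sum = 70.24
70.24 is ≥ 63.5 and < 88 → Meets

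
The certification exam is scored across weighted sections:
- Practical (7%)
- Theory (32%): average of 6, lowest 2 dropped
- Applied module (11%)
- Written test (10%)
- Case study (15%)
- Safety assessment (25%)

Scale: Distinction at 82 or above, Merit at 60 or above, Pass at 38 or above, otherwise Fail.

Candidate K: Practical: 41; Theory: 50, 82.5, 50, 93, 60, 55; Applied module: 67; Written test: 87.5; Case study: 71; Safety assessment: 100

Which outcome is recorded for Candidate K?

Merit

Theory: drop 50, 50 → average of remaining 4 = 290.5/4 = 72.625
Weighted total:
  Practical 41 × 0.07 = 2.87
  Theory 72.625 × 0.32 = 23.24
  Applied module 67 × 0.11 = 7.37
  Written test 87.5 × 0.1 = 8.75
  Case study 71 × 0.15 = 10.65
  Safety assessment 100 × 0.25 = 25
Sum = 77.88
77.88 is ≥ 60 and < 82 → Merit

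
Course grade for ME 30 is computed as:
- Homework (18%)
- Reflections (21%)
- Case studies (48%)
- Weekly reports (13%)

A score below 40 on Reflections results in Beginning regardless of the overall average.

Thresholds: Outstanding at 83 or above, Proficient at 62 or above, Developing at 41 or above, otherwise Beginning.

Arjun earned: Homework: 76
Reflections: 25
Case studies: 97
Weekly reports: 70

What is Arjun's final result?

Beginning

Reflections score 25 < 40: minimum not met.
Weighted total:
  Homework 76 × 0.18 = 13.68
  Reflections 25 × 0.21 = 5.25
  Case studies 97 × 0.48 = 46.56
  Weekly reports 70 × 0.13 = 9.1
Sum = 74.59
Because the Reflections minimum was not met, the result is Beginning.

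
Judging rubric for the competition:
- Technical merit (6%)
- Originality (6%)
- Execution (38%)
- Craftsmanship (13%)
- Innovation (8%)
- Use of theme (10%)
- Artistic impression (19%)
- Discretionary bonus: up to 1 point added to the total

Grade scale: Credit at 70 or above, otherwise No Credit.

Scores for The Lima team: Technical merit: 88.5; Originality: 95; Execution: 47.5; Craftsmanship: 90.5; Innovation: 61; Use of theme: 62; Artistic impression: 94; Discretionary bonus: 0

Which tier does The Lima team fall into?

Weighted total:
  Technical merit 88.5 × 0.06 = 5.31
  Originality 95 × 0.06 = 5.7
  Execution 47.5 × 0.38 = 18.05
  Craftsmanship 90.5 × 0.13 = 11.765
  Innovation 61 × 0.08 = 4.88
  Use of theme 62 × 0.1 = 6.2
  Artistic impression 94 × 0.19 = 17.86
Sum = 69.765
Discretionary bonus: 69.765 + 0 = 69.765
69.765 < 70 → No Credit

No Credit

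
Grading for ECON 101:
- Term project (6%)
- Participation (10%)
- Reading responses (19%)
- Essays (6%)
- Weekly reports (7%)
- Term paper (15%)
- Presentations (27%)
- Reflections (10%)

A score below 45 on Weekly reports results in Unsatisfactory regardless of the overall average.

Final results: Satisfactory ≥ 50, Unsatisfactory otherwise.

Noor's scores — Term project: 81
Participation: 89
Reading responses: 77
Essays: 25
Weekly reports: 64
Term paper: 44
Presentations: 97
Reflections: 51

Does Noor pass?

Weekly reports score 64 ≥ 45: minimum met.
Weighted total:
  Term project 81 × 0.06 = 4.86
  Participation 89 × 0.1 = 8.9
  Reading responses 77 × 0.19 = 14.63
  Essays 25 × 0.06 = 1.5
  Weekly reports 64 × 0.07 = 4.48
  Term paper 44 × 0.15 = 6.6
  Presentations 97 × 0.27 = 26.19
  Reflections 51 × 0.1 = 5.1
Sum = 72.26
72.26 ≥ 50 → Satisfactory

Satisfactory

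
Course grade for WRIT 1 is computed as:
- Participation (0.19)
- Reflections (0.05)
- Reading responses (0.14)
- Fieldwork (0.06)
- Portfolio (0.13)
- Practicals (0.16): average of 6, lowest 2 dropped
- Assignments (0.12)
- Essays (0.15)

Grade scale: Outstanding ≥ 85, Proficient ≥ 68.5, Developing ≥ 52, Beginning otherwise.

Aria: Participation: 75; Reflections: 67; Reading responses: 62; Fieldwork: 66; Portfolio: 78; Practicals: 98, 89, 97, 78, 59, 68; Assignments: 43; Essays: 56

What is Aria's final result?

Developing

Practicals: drop 59, 68 → average of remaining 4 = 362/4 = 90.5
Weighted total:
  Participation 75 × 0.19 = 14.25
  Reflections 67 × 0.05 = 3.35
  Reading responses 62 × 0.14 = 8.68
  Fieldwork 66 × 0.06 = 3.96
  Portfolio 78 × 0.13 = 10.14
  Practicals 90.5 × 0.16 = 14.48
  Assignments 43 × 0.12 = 5.16
  Essays 56 × 0.15 = 8.4
Sum = 68.42
68.42 is ≥ 52 and < 68.5 → Developing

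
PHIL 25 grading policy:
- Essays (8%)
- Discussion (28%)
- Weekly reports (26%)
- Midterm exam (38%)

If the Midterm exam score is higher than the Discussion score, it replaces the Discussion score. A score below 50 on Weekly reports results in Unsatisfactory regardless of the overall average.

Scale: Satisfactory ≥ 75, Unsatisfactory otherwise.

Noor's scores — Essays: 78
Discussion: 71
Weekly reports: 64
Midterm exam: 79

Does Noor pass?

Satisfactory

Midterm exam (79) > Discussion (71), so Discussion counts as 79.
Weekly reports score 64 ≥ 50: minimum met.
Weighted total:
  Essays 78 × 0.08 = 6.24
  Discussion 79 × 0.28 = 22.12
  Weekly reports 64 × 0.26 = 16.64
  Midterm exam 79 × 0.38 = 30.02
Sum = 75.02
75.02 ≥ 75 → Satisfactory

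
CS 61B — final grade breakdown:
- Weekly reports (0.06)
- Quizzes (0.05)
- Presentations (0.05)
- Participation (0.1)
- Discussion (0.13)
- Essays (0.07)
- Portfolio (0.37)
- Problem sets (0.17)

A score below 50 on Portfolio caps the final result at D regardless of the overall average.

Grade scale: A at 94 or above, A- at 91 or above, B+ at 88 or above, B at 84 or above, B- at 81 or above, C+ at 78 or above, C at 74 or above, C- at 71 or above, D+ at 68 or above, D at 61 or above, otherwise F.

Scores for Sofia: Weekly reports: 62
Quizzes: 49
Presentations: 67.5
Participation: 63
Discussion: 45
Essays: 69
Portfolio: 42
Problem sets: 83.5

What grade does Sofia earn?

Portfolio score 42 < 50: minimum not met.
Weighted total:
  Weekly reports 62 × 0.06 = 3.72
  Quizzes 49 × 0.05 = 2.45
  Presentations 67.5 × 0.05 = 3.375
  Participation 63 × 0.1 = 6.3
  Discussion 45 × 0.13 = 5.85
  Essays 69 × 0.07 = 4.83
  Portfolio 42 × 0.37 = 15.54
  Problem sets 83.5 × 0.17 = 14.195
Sum = 56.26
56.26 would be F; cap at D applies → F.

F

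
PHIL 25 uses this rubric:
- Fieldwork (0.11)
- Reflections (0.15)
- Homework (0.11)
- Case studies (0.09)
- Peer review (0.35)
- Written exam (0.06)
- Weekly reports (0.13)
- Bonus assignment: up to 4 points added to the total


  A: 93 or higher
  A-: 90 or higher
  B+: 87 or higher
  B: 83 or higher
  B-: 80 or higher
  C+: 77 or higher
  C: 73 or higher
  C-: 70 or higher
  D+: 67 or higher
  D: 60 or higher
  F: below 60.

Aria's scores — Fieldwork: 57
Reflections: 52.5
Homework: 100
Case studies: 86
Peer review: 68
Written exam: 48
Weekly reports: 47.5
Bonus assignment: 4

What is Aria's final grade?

D+

Weighted total:
  Fieldwork 57 × 0.11 = 6.27
  Reflections 52.5 × 0.15 = 7.875
  Homework 100 × 0.11 = 11
  Case studies 86 × 0.09 = 7.74
  Peer review 68 × 0.35 = 23.8
  Written exam 48 × 0.06 = 2.88
  Weekly reports 47.5 × 0.13 = 6.175
Sum = 65.74
Bonus assignment: 65.74 + 4 = 69.74
69.74 is ≥ 67 and < 70 → D+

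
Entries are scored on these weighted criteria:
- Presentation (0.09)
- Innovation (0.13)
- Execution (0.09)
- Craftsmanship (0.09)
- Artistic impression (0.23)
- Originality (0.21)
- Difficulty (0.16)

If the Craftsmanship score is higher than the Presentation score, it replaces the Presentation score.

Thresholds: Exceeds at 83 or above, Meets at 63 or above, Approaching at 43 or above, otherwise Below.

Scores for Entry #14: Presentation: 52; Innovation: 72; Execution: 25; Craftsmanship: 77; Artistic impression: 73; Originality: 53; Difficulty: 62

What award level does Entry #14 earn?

Meets

Craftsmanship (77) > Presentation (52), so Presentation counts as 77.
Weighted total:
  Presentation 77 × 0.09 = 6.93
  Innovation 72 × 0.13 = 9.36
  Execution 25 × 0.09 = 2.25
  Craftsmanship 77 × 0.09 = 6.93
  Artistic impression 73 × 0.23 = 16.79
  Originality 53 × 0.21 = 11.13
  Difficulty 62 × 0.16 = 9.92
Sum = 63.31
63.31 is ≥ 63 and < 83 → Meets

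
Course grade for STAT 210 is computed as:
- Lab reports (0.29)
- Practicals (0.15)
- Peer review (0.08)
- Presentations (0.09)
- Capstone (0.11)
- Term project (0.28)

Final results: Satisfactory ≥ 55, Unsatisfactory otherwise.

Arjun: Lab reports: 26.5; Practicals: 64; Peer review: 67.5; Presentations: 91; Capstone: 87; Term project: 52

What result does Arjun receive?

Satisfactory

Weighted total:
  Lab reports 26.5 × 0.29 = 7.685
  Practicals 64 × 0.15 = 9.6
  Peer review 67.5 × 0.08 = 5.4
  Presentations 91 × 0.09 = 8.19
  Capstone 87 × 0.11 = 9.57
  Term project 52 × 0.28 = 14.56
Sum = 55.005
55.005 ≥ 55 → Satisfactory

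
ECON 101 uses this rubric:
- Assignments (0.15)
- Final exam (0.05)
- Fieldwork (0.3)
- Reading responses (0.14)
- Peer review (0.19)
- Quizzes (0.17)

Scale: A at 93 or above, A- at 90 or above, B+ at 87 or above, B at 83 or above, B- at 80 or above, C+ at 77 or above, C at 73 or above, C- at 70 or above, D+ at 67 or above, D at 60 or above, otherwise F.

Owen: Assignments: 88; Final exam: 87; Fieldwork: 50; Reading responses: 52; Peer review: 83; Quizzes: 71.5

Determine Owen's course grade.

D+

Weighted total:
  Assignments 88 × 0.15 = 13.2
  Final exam 87 × 0.05 = 4.35
  Fieldwork 50 × 0.3 = 15
  Reading responses 52 × 0.14 = 7.28
  Peer review 83 × 0.19 = 15.77
  Quizzes 71.5 × 0.17 = 12.155
Sum = 67.755
67.755 is ≥ 67 and < 70 → D+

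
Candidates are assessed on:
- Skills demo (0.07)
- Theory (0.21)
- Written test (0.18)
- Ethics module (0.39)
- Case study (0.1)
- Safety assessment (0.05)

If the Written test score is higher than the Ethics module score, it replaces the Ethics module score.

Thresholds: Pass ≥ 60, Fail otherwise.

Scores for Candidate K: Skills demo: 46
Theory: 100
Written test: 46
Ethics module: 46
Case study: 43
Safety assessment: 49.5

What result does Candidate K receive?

Fail

Written test (46) ≤ Ethics module (46), so Ethics module stays at 46.
Weighted total:
  Skills demo 46 × 0.07 = 3.22
  Theory 100 × 0.21 = 21
  Written test 46 × 0.18 = 8.28
  Ethics module 46 × 0.39 = 17.94
  Case study 43 × 0.1 = 4.3
  Safety assessment 49.5 × 0.05 = 2.475
Sum = 57.215
57.215 < 60 → Fail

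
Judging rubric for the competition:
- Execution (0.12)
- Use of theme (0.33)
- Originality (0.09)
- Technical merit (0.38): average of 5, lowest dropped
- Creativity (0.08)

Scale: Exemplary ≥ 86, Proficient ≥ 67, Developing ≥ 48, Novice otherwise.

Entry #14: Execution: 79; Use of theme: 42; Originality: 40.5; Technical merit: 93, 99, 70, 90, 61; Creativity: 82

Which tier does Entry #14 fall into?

Technical merit: drop 61 → average of remaining 4 = 352/4 = 88
Weighted total:
  Execution 79 × 0.12 = 9.48
  Use of theme 42 × 0.33 = 13.86
  Originality 40.5 × 0.09 = 3.645
  Technical merit 88 × 0.38 = 33.44
  Creativity 82 × 0.08 = 6.56
Sum = 66.985
66.985 is ≥ 48 and < 67 → Developing

Developing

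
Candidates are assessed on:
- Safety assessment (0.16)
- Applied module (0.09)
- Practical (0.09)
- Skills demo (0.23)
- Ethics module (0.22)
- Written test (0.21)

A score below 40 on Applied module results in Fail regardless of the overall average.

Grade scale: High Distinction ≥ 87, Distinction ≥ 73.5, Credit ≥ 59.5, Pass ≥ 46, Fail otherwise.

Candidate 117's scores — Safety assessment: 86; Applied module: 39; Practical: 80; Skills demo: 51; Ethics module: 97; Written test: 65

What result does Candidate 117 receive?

Fail

Applied module score 39 < 40: minimum not met.
Weighted total:
  Safety assessment 86 × 0.16 = 13.76
  Applied module 39 × 0.09 = 3.51
  Practical 80 × 0.09 = 7.2
  Skills demo 51 × 0.23 = 11.73
  Ethics module 97 × 0.22 = 21.34
  Written test 65 × 0.21 = 13.65
Sum = 71.19
Because the Applied module minimum was not met, the result is Fail.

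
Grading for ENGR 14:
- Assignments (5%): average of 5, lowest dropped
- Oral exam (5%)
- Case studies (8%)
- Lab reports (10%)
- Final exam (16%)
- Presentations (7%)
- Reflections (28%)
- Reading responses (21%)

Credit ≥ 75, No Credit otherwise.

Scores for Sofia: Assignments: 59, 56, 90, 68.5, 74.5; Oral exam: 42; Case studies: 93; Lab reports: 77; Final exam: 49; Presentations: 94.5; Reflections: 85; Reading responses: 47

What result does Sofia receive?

No Credit

Assignments: drop 56 → average of remaining 4 = 292/4 = 73
Weighted total:
  Assignments 73 × 0.05 = 3.65
  Oral exam 42 × 0.05 = 2.1
  Case studies 93 × 0.08 = 7.44
  Lab reports 77 × 0.1 = 7.7
  Final exam 49 × 0.16 = 7.84
  Presentations 94.5 × 0.07 = 6.615
  Reflections 85 × 0.28 = 23.8
  Reading responses 47 × 0.21 = 9.87
Sum = 69.015
69.015 < 75 → No Credit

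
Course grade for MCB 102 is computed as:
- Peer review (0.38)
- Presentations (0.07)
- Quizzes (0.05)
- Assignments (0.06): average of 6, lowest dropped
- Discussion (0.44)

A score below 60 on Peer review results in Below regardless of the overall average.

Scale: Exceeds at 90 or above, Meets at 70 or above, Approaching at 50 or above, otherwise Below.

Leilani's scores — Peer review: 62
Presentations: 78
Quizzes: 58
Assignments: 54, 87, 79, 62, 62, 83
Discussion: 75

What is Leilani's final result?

Assignments: drop 54 → average of remaining 5 = 373/5 = 74.6
Peer review score 62 ≥ 60: minimum met.
Weighted total:
  Peer review 62 × 0.38 = 23.56
  Presentations 78 × 0.07 = 5.46
  Quizzes 58 × 0.05 = 2.9
  Assignments 74.6 × 0.06 = 4.476
  Discussion 75 × 0.44 = 33
Sum = 69.396
69.396 is ≥ 50 and < 70 → Approaching

Approaching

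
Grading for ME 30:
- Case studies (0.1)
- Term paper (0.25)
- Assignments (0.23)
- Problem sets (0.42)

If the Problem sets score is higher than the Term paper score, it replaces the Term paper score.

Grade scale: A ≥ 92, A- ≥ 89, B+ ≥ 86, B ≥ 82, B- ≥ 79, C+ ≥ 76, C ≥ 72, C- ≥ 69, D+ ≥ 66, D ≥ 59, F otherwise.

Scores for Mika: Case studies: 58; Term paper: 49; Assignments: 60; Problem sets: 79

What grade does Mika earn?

C

Problem sets (79) > Term paper (49), so Term paper counts as 79.
Weighted total:
  Case studies 58 × 0.1 = 5.8
  Term paper 79 × 0.25 = 19.75
  Assignments 60 × 0.23 = 13.8
  Problem sets 79 × 0.42 = 33.18
Sum = 72.53
72.53 is ≥ 72 and < 76 → C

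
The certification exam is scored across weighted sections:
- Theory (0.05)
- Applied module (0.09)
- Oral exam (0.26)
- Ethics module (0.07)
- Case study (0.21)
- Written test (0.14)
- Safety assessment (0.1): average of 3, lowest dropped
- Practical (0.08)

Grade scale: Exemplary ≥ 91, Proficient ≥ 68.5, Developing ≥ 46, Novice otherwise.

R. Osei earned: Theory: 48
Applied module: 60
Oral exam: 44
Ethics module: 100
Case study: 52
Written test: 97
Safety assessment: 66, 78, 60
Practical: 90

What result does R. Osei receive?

Developing

Safety assessment: drop 60 → average of remaining 2 = 144/2 = 72
Weighted total:
  Theory 48 × 0.05 = 2.4
  Applied module 60 × 0.09 = 5.4
  Oral exam 44 × 0.26 = 11.44
  Ethics module 100 × 0.07 = 7
  Case study 52 × 0.21 = 10.92
  Written test 97 × 0.14 = 13.58
  Safety assessment 72 × 0.1 = 7.2
  Practical 90 × 0.08 = 7.2
Sum = 65.14
65.14 is ≥ 46 and < 68.5 → Developing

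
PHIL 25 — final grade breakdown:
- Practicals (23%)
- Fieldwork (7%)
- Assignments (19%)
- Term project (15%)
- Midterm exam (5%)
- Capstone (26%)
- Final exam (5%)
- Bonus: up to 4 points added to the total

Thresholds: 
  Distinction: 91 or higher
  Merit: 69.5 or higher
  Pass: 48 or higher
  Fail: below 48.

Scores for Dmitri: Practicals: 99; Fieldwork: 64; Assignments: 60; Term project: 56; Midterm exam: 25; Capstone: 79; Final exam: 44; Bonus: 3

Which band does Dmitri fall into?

Weighted total:
  Practicals 99 × 0.23 = 22.77
  Fieldwork 64 × 0.07 = 4.48
  Assignments 60 × 0.19 = 11.4
  Term project 56 × 0.15 = 8.4
  Midterm exam 25 × 0.05 = 1.25
  Capstone 79 × 0.26 = 20.54
  Final exam 44 × 0.05 = 2.2
Sum = 71.04
Bonus: 71.04 + 3 = 74.04
74.04 is ≥ 69.5 and < 91 → Merit

Merit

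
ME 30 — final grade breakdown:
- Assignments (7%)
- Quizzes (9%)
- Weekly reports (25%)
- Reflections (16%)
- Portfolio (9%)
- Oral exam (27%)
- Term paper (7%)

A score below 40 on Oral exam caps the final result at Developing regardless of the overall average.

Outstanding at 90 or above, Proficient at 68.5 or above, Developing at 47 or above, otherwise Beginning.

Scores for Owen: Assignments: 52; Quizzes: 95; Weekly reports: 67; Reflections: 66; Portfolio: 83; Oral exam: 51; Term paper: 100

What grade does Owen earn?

Oral exam score 51 ≥ 40: minimum met.
Weighted total:
  Assignments 52 × 0.07 = 3.64
  Quizzes 95 × 0.09 = 8.55
  Weekly reports 67 × 0.25 = 16.75
  Reflections 66 × 0.16 = 10.56
  Portfolio 83 × 0.09 = 7.47
  Oral exam 51 × 0.27 = 13.77
  Term paper 100 × 0.07 = 7
Sum = 67.74
67.74 is ≥ 47 and < 68.5 → Developing

Developing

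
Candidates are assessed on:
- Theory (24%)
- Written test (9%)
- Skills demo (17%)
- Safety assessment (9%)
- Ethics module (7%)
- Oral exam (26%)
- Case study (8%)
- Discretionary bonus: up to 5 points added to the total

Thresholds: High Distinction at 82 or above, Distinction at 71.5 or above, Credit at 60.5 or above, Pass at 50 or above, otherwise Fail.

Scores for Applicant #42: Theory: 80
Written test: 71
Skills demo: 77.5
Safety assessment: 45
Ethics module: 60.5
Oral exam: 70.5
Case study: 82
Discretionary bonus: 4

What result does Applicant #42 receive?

Distinction

Weighted total:
  Theory 80 × 0.24 = 19.2
  Written test 71 × 0.09 = 6.39
  Skills demo 77.5 × 0.17 = 13.175
  Safety assessment 45 × 0.09 = 4.05
  Ethics module 60.5 × 0.07 = 4.235
  Oral exam 70.5 × 0.26 = 18.33
  Case study 82 × 0.08 = 6.56
Sum = 71.94
Discretionary bonus: 71.94 + 4 = 75.94
75.94 is ≥ 71.5 and < 82 → Distinction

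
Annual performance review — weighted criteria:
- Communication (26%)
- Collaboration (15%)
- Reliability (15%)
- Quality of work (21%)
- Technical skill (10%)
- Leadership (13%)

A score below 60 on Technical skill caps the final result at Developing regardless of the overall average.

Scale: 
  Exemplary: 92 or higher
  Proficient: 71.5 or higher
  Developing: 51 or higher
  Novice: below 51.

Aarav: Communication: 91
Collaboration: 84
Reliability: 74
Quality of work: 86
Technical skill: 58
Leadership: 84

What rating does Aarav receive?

Technical skill score 58 < 60: minimum not met.
Weighted total:
  Communication 91 × 0.26 = 23.66
  Collaboration 84 × 0.15 = 12.6
  Reliability 74 × 0.15 = 11.1
  Quality of work 86 × 0.21 = 18.06
  Technical skill 58 × 0.1 = 5.8
  Leadership 84 × 0.13 = 10.92
Sum = 82.14
82.14 would be Proficient; cap at Developing applies → Developing.

Developing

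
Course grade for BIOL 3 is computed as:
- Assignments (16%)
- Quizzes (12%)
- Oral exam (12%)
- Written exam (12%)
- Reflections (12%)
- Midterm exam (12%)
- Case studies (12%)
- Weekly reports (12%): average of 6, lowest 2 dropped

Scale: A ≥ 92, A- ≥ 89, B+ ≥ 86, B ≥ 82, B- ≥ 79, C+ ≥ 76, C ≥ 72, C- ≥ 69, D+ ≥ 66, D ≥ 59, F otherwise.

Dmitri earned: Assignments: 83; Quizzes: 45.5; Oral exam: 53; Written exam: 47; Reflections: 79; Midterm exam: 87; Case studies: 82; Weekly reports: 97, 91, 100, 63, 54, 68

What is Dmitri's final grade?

C-

Weekly reports: drop 54, 63 → average of remaining 4 = 356/4 = 89
Weighted total:
  Assignments 83 × 0.16 = 13.28
  Quizzes 45.5 × 0.12 = 5.46
  Oral exam 53 × 0.12 = 6.36
  Written exam 47 × 0.12 = 5.64
  Reflections 79 × 0.12 = 9.48
  Midterm exam 87 × 0.12 = 10.44
  Case studies 82 × 0.12 = 9.84
  Weekly reports 89 × 0.12 = 10.68
Sum = 71.18
71.18 is ≥ 69 and < 72 → C-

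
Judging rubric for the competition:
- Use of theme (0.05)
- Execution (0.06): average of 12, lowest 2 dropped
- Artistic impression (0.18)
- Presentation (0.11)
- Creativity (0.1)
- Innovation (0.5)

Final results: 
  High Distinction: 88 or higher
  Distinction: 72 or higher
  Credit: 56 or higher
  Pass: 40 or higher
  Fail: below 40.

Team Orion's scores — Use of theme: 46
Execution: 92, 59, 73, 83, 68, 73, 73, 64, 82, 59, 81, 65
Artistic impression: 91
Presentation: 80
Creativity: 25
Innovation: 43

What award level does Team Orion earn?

Credit

Execution: drop 59, 59 → average of remaining 10 = 754/10 = 75.4
Weighted total:
  Use of theme 46 × 0.05 = 2.3
  Execution 75.4 × 0.06 = 4.524
  Artistic impression 91 × 0.18 = 16.38
  Presentation 80 × 0.11 = 8.8
  Creativity 25 × 0.1 = 2.5
  Innovation 43 × 0.5 = 21.5
Sum = 56.004
56.004 is ≥ 56 and < 72 → Credit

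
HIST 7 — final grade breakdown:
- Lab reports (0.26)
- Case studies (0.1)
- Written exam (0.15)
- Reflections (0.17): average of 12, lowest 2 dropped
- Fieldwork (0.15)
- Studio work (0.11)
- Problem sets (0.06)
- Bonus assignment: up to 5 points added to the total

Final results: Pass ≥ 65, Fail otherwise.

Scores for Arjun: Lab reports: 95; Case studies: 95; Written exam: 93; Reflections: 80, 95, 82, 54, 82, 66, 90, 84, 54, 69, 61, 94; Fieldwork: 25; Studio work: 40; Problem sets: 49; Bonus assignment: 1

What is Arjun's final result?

Pass

Reflections: drop 54, 54 → average of remaining 10 = 803/10 = 80.3
Weighted total:
  Lab reports 95 × 0.26 = 24.7
  Case studies 95 × 0.1 = 9.5
  Written exam 93 × 0.15 = 13.95
  Reflections 80.3 × 0.17 = 13.651
  Fieldwork 25 × 0.15 = 3.75
  Studio work 40 × 0.11 = 4.4
  Problem sets 49 × 0.06 = 2.94
Sum = 72.891
Bonus assignment: 72.891 + 1 = 73.891
73.891 ≥ 65 → Pass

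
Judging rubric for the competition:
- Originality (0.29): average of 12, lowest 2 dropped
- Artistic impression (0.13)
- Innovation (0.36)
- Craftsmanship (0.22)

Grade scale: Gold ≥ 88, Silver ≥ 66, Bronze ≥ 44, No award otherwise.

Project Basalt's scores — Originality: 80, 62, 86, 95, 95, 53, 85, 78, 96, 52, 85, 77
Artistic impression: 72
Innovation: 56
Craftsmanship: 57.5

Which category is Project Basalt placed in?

Originality: drop 52, 53 → average of remaining 10 = 839/10 = 83.9
Weighted total:
  Originality 83.9 × 0.29 = 24.331
  Artistic impression 72 × 0.13 = 9.36
  Innovation 56 × 0.36 = 20.16
  Craftsmanship 57.5 × 0.22 = 12.65
Sum = 66.501
66.501 is ≥ 66 and < 88 → Silver

Silver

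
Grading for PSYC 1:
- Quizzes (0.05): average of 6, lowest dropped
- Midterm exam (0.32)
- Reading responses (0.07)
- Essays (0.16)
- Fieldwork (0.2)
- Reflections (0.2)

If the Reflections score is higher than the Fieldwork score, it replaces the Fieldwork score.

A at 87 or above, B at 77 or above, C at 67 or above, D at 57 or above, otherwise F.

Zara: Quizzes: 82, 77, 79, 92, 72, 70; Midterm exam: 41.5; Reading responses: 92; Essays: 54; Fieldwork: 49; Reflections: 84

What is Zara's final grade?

D

Quizzes: drop 70 → average of remaining 5 = 402/5 = 80.4
Reflections (84) > Fieldwork (49), so Fieldwork counts as 84.
Weighted total:
  Quizzes 80.4 × 0.05 = 4.02
  Midterm exam 41.5 × 0.32 = 13.28
  Reading responses 92 × 0.07 = 6.44
  Essays 54 × 0.16 = 8.64
  Fieldwork 84 × 0.2 = 16.8
  Reflections 84 × 0.2 = 16.8
Sum = 65.98
65.98 is ≥ 57 and < 67 → D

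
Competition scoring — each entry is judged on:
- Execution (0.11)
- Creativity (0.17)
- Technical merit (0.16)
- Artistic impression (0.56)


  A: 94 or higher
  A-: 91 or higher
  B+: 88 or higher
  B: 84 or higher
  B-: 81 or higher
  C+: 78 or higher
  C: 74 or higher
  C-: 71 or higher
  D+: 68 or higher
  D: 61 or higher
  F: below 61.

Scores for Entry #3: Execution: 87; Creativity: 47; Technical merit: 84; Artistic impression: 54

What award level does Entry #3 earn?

D

Weighted total:
  Execution 87 × 0.11 = 9.57
  Creativity 47 × 0.17 = 7.99
  Technical merit 84 × 0.16 = 13.44
  Artistic impression 54 × 0.56 = 30.24
Sum = 61.24
61.24 is ≥ 61 and < 68 → D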